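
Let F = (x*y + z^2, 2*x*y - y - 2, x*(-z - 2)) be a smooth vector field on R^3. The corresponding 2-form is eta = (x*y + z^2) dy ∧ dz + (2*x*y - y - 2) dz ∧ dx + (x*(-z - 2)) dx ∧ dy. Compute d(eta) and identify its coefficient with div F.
d(eta) = (x + y - 1) dx ∧ dy ∧ dz; div F = x + y - 1

For a 2-form in R^3 of the form above, applying d gives a 3-form with coefficient ∂P/∂x + ∂Q/∂y + ∂R/∂z:
  ∂P/∂x = y
  ∂Q/∂y = 2*x - 1
  ∂R/∂z = -x
Sum = x + y - 1, which is exactly div F.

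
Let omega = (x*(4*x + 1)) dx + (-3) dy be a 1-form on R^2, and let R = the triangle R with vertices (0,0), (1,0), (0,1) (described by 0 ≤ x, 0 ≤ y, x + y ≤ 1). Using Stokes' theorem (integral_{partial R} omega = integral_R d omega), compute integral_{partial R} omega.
integral_(partial R) omega = 0

Stokes: integral_partial_R omega = integral_R d omega with d omega = (∂Q/∂x - ∂P/∂y) dx ∧ dy.
  ∂Q/∂x = 0
  ∂P/∂y = 0
  integrand = ∂Q/∂x - ∂P/∂y = 0.
Integrating over R: integral_0^1 integral_0^{1-x} (0) dy dx = 0.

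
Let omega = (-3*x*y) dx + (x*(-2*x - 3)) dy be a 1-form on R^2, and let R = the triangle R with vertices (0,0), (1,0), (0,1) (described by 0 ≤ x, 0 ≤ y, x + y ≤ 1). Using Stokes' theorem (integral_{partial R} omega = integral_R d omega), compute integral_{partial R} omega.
integral_(partial R) omega = -5/3

Stokes: integral_partial_R omega = integral_R d omega with d omega = (∂Q/∂x - ∂P/∂y) dx ∧ dy.
  ∂Q/∂x = -4*x - 3
  ∂P/∂y = -3*x
  integrand = ∂Q/∂x - ∂P/∂y = -x - 3.
Integrating over R: integral_0^1 integral_0^{1-x} (-x - 3) dy dx = -5/3.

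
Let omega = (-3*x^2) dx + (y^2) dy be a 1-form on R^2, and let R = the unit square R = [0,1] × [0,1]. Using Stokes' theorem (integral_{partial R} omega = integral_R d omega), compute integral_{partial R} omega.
integral_(partial R) omega = 0

Stokes: integral_partial_R omega = integral_R d omega with d omega = (∂Q/∂x - ∂P/∂y) dx ∧ dy.
  ∂Q/∂x = 0
  ∂P/∂y = 0
  integrand = ∂Q/∂x - ∂P/∂y = 0.
Integrating over R: integral_0^1 integral_0^1 (0) dx dy = 0.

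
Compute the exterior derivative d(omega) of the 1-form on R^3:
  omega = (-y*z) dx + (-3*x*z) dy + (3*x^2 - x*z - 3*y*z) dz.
d(omega) = (-2*z) dx ∧ dy + (6*x + y - z) dx ∧ dz + (3*x - 3*z) dy ∧ dz

For a 1-form omega = sum_i f_i dx_i, the exterior derivative is
  d(omega) = sum_{i < j} (∂f_j/∂x_i - ∂f_i/∂x_j) dx_i ∧ dx_j.
  coefficient of dx ∧ dy: ∂f_2/∂x - ∂f_1/∂y = ∂(-3*x*z)/∂x - ∂(-y*z)/∂y = -2*z
  coefficient of dx ∧ dz: ∂f_3/∂x - ∂f_1/∂z = ∂(3*x^2 - x*z - 3*y*z)/∂x - ∂(-y*z)/∂z = 6*x + y - z
  coefficient of dy ∧ dz: ∂f_3/∂y - ∂f_2/∂z = ∂(3*x^2 - x*z - 3*y*z)/∂y - ∂(-3*x*z)/∂z = 3*x - 3*z
Assembling: d(omega) = (-2*z) dx ∧ dy + (6*x + y - z) dx ∧ dz + (3*x - 3*z) dy ∧ dz.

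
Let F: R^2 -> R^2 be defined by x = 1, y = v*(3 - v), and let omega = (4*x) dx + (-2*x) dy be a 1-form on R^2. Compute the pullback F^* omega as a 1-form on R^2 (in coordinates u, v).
F^* omega = (4*v - 6) dv

Using F^*(f dg) = (f ∘ F) d(g ∘ F), substitute each coordinate x_i by F_i(u, v) in f_i, and replace dx_i by d F_i = (∂F_i/∂u) du + (∂F_i/∂v) dv.
  For the x component: f_1(F) = 4; d F_1 = (0) du + (0) dv
  For the y component: f_2(F) = -2; d F_2 = (0) du + (3 - 2*v) dv
Combining and collecting du, dv coefficients:
  coeff of du: 0
  coeff of dv: 4*v - 6
F^* omega = (4*v - 6) dv.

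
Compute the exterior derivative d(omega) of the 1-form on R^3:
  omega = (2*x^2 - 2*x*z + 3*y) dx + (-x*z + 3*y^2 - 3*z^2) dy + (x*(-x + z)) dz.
d(omega) = (-z - 3) dx ∧ dy + (z) dx ∧ dz + (x + 6*z) dy ∧ dz

For a 1-form omega = sum_i f_i dx_i, the exterior derivative is
  d(omega) = sum_{i < j} (∂f_j/∂x_i - ∂f_i/∂x_j) dx_i ∧ dx_j.
  coefficient of dx ∧ dy: ∂f_2/∂x - ∂f_1/∂y = ∂(-x*z + 3*y^2 - 3*z^2)/∂x - ∂(2*x^2 - 2*x*z + 3*y)/∂y = -z - 3
  coefficient of dx ∧ dz: ∂f_3/∂x - ∂f_1/∂z = ∂(x*(-x + z))/∂x - ∂(2*x^2 - 2*x*z + 3*y)/∂z = z
  coefficient of dy ∧ dz: ∂f_3/∂y - ∂f_2/∂z = ∂(x*(-x + z))/∂y - ∂(-x*z + 3*y^2 - 3*z^2)/∂z = x + 6*z
Assembling: d(omega) = (-z - 3) dx ∧ dy + (z) dx ∧ dz + (x + 6*z) dy ∧ dz.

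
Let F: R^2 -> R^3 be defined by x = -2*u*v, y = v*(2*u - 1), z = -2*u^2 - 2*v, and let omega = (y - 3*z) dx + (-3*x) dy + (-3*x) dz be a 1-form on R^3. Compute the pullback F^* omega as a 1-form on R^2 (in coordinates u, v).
F^* omega = (2*v*(-18*u^2 + 4*u*v - 5*v)) du + (4*u*(-3*u^2 + 2*u*v - 7*v)) dv

Using F^*(f dg) = (f ∘ F) d(g ∘ F), substitute each coordinate x_i by F_i(u, v) in f_i, and replace dx_i by d F_i = (∂F_i/∂u) du + (∂F_i/∂v) dv.
  For the x component: f_1(F) = 6*u^2 + 2*u*v + 5*v; d F_1 = (-2*v) du + (-2*u) dv
  For the y component: f_2(F) = 6*u*v; d F_2 = (2*v) du + (2*u - 1) dv
  For the z component: f_3(F) = 6*u*v; d F_3 = (-4*u) du + (-2) dv
Combining and collecting du, dv coefficients:
  coeff of du: 2*v*(-18*u^2 + 4*u*v - 5*v)
  coeff of dv: 4*u*(-3*u^2 + 2*u*v - 7*v)
F^* omega = (2*v*(-18*u^2 + 4*u*v - 5*v)) du + (4*u*(-3*u^2 + 2*u*v - 7*v)) dv.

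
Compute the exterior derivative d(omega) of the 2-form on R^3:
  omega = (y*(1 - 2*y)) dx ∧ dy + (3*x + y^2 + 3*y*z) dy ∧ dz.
d(omega) = (3) dx ∧ dy ∧ dz

For a 2-form omega = sum_{i<j} g_{ij} dx_i ∧ dx_j, the exterior derivative is
  d(omega) = sum_{i<j} d(g_{ij}) ∧ dx_i ∧ dx_j = sum_{i<j, k} (∂g_{ij}/∂x_k) dx_k ∧ dx_i ∧ dx_j.
Expand each term, using dx_k ∧ dx_i ∧ dx_j = sgn(permutation) dx_{(a)} ∧ dx_{(b)} ∧ dx_{(c)} with (a < b < c) sorted:
  d(3*x + y^2 + 3*y*z) includes (∂/∂x)(3*x + y^2 + 3*y*z) dx = (3) dx, which multiplied by dy ∧ dz gives (3) dx ∧ dy ∧ dz
Collecting like 3-forms: d(omega) = (3) dx ∧ dy ∧ dz.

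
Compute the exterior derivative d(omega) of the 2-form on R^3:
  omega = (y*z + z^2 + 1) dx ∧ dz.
d(omega) = (-z) dx ∧ dy ∧ dz

For a 2-form omega = sum_{i<j} g_{ij} dx_i ∧ dx_j, the exterior derivative is
  d(omega) = sum_{i<j} d(g_{ij}) ∧ dx_i ∧ dx_j = sum_{i<j, k} (∂g_{ij}/∂x_k) dx_k ∧ dx_i ∧ dx_j.
Expand each term, using dx_k ∧ dx_i ∧ dx_j = sgn(permutation) dx_{(a)} ∧ dx_{(b)} ∧ dx_{(c)} with (a < b < c) sorted:
  d(y*z + z^2 + 1) includes (∂/∂y)(y*z + z^2 + 1) dy = (z) dy, which multiplied by dx ∧ dz gives (-z) dx ∧ dy ∧ dz
Collecting like 3-forms: d(omega) = (-z) dx ∧ dy ∧ dz.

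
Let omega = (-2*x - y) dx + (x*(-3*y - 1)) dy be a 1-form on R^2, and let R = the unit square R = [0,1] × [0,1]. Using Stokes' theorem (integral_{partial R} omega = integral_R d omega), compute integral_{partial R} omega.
integral_(partial R) omega = -3/2

Stokes: integral_partial_R omega = integral_R d omega with d omega = (∂Q/∂x - ∂P/∂y) dx ∧ dy.
  ∂Q/∂x = -3*y - 1
  ∂P/∂y = -1
  integrand = ∂Q/∂x - ∂P/∂y = -3*y.
Integrating over R: integral_0^1 integral_0^1 (-3*y) dx dy = -3/2.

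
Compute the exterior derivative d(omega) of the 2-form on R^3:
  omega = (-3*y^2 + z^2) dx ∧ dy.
d(omega) = (2*z) dx ∧ dy ∧ dz

For a 2-form omega = sum_{i<j} g_{ij} dx_i ∧ dx_j, the exterior derivative is
  d(omega) = sum_{i<j} d(g_{ij}) ∧ dx_i ∧ dx_j = sum_{i<j, k} (∂g_{ij}/∂x_k) dx_k ∧ dx_i ∧ dx_j.
Expand each term, using dx_k ∧ dx_i ∧ dx_j = sgn(permutation) dx_{(a)} ∧ dx_{(b)} ∧ dx_{(c)} with (a < b < c) sorted:
  d(-3*y^2 + z^2) includes (∂/∂z)(-3*y^2 + z^2) dz = (2*z) dz, which multiplied by dx ∧ dy gives (2*z) dx ∧ dy ∧ dz
Collecting like 3-forms: d(omega) = (2*z) dx ∧ dy ∧ dz.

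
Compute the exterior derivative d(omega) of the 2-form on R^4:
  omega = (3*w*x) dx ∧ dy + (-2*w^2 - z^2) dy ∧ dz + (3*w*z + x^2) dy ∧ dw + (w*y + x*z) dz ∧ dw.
d(omega) = (5*x) dx ∧ dy ∧ dw + (-6*w) dy ∧ dz ∧ dw + (z) dx ∧ dz ∧ dw

For a 2-form omega = sum_{i<j} g_{ij} dx_i ∧ dx_j, the exterior derivative is
  d(omega) = sum_{i<j} d(g_{ij}) ∧ dx_i ∧ dx_j = sum_{i<j, k} (∂g_{ij}/∂x_k) dx_k ∧ dx_i ∧ dx_j.
Expand each term, using dx_k ∧ dx_i ∧ dx_j = sgn(permutation) dx_{(a)} ∧ dx_{(b)} ∧ dx_{(c)} with (a < b < c) sorted:
  d(3*w*x) includes (∂/∂w)(3*w*x) dw = (3*x) dw, which multiplied by dx ∧ dy gives (3*x) dx ∧ dy ∧ dw
  d(-2*w^2 - z^2) includes (∂/∂w)(-2*w^2 - z^2) dw = (-4*w) dw, which multiplied by dy ∧ dz gives (-4*w) dy ∧ dz ∧ dw
  d(3*w*z + x^2) includes (∂/∂x)(3*w*z + x^2) dx = (2*x) dx, which multiplied by dy ∧ dw gives (2*x) dx ∧ dy ∧ dw
  d(3*w*z + x^2) includes (∂/∂z)(3*w*z + x^2) dz = (3*w) dz, which multiplied by dy ∧ dw gives (-3*w) dy ∧ dz ∧ dw
  d(w*y + x*z) includes (∂/∂x)(w*y + x*z) dx = (z) dx, which multiplied by dz ∧ dw gives (z) dx ∧ dz ∧ dw
  d(w*y + x*z) includes (∂/∂y)(w*y + x*z) dy = (w) dy, which multiplied by dz ∧ dw gives (w) dy ∧ dz ∧ dw
Collecting like 3-forms: d(omega) = (5*x) dx ∧ dy ∧ dw + (-6*w) dy ∧ dz ∧ dw + (z) dx ∧ dz ∧ dw.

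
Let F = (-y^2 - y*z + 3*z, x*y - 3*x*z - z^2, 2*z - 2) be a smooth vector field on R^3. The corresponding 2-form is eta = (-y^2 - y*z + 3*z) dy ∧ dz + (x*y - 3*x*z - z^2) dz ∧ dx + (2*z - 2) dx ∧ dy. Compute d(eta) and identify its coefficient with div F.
d(eta) = (x + 2) dx ∧ dy ∧ dz; div F = x + 2

For a 2-form in R^3 of the form above, applying d gives a 3-form with coefficient ∂P/∂x + ∂Q/∂y + ∂R/∂z:
  ∂P/∂x = 0
  ∂Q/∂y = x
  ∂R/∂z = 2
Sum = x + 2, which is exactly div F.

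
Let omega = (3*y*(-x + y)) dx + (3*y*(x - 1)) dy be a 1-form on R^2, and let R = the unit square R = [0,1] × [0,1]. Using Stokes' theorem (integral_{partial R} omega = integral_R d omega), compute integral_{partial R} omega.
integral_(partial R) omega = 0

Stokes: integral_partial_R omega = integral_R d omega with d omega = (∂Q/∂x - ∂P/∂y) dx ∧ dy.
  ∂Q/∂x = 3*y
  ∂P/∂y = -3*x + 6*y
  integrand = ∂Q/∂x - ∂P/∂y = 3*x - 3*y.
Integrating over R: integral_0^1 integral_0^1 (3*x - 3*y) dx dy = 0.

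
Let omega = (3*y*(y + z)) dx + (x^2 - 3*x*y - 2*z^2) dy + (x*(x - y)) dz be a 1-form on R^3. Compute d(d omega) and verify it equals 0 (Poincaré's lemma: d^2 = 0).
d(d omega) = 0

Step 1: d omega = sum_{i<j} (∂f_j/∂x_i - ∂f_i/∂x_j) dx_i ∧ dx_j:
  coeff of dx ∧ dy: 2*x - 9*y - 3*z
  coeff of dx ∧ dz: 2*x - 4*y
  coeff of dy ∧ dz: -x + 4*z
Step 2: Apply d again to each 2-form coefficient. The only possible 3-form in R^3 is dx ∧ dy ∧ dz, with coefficient
  ∂(coeff of dy∧dz)/∂x - ∂(coeff of dx∧dz)/∂y + ∂(coeff of dx∧dy)/∂z
  = ∂/∂x (-x + 4*z) - ∂/∂y (2*x - 4*y) + ∂/∂z (2*x - 9*y - 3*z).
Each of these terms simplifies to sums of mixed partials that cancel in pairs. The result is 0 (by equality of mixed partials for smooth functions — Schwarz / Clairaut).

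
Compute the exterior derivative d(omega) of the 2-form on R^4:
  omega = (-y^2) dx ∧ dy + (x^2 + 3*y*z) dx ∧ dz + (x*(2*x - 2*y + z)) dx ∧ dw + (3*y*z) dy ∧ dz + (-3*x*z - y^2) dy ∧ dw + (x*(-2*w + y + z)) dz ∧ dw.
d(omega) = (-3*z) dx ∧ dy ∧ dz + (2*x - 3*z) dx ∧ dy ∧ dw + (-2*w - x + y + z) dx ∧ dz ∧ dw + (4*x) dy ∧ dz ∧ dw

For a 2-form omega = sum_{i<j} g_{ij} dx_i ∧ dx_j, the exterior derivative is
  d(omega) = sum_{i<j} d(g_{ij}) ∧ dx_i ∧ dx_j = sum_{i<j, k} (∂g_{ij}/∂x_k) dx_k ∧ dx_i ∧ dx_j.
Expand each term, using dx_k ∧ dx_i ∧ dx_j = sgn(permutation) dx_{(a)} ∧ dx_{(b)} ∧ dx_{(c)} with (a < b < c) sorted:
  d(x^2 + 3*y*z) includes (∂/∂y)(x^2 + 3*y*z) dy = (3*z) dy, which multiplied by dx ∧ dz gives (-3*z) dx ∧ dy ∧ dz
  d(x*(2*x - 2*y + z)) includes (∂/∂y)(x*(2*x - 2*y + z)) dy = (-2*x) dy, which multiplied by dx ∧ dw gives (2*x) dx ∧ dy ∧ dw
  d(x*(2*x - 2*y + z)) includes (∂/∂z)(x*(2*x - 2*y + z)) dz = (x) dz, which multiplied by dx ∧ dw gives (-x) dx ∧ dz ∧ dw
  d(-3*x*z - y^2) includes (∂/∂x)(-3*x*z - y^2) dx = (-3*z) dx, which multiplied by dy ∧ dw gives (-3*z) dx ∧ dy ∧ dw
  d(-3*x*z - y^2) includes (∂/∂z)(-3*x*z - y^2) dz = (-3*x) dz, which multiplied by dy ∧ dw gives (3*x) dy ∧ dz ∧ dw
  d(x*(-2*w + y + z)) includes (∂/∂x)(x*(-2*w + y + z)) dx = (-2*w + y + z) dx, which multiplied by dz ∧ dw gives (-2*w + y + z) dx ∧ dz ∧ dw
  d(x*(-2*w + y + z)) includes (∂/∂y)(x*(-2*w + y + z)) dy = (x) dy, which multiplied by dz ∧ dw gives (x) dy ∧ dz ∧ dw
Collecting like 3-forms: d(omega) = (-3*z) dx ∧ dy ∧ dz + (2*x - 3*z) dx ∧ dy ∧ dw + (-2*w - x + y + z) dx ∧ dz ∧ dw + (4*x) dy ∧ dz ∧ dw.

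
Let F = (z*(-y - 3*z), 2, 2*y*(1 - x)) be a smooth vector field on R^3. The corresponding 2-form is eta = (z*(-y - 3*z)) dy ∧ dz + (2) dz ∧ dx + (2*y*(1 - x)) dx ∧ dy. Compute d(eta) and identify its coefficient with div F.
d(eta) = (0) dx ∧ dy ∧ dz; div F = 0

For a 2-form in R^3 of the form above, applying d gives a 3-form with coefficient ∂P/∂x + ∂Q/∂y + ∂R/∂z:
  ∂P/∂x = 0
  ∂Q/∂y = 0
  ∂R/∂z = 0
Sum = 0, which is exactly div F.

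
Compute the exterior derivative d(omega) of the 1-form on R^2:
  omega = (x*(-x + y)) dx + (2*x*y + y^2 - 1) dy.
d(omega) = (-x + 2*y) dx ∧ dy

For a 1-form omega = sum_i f_i dx_i, the exterior derivative is
  d(omega) = sum_{i < j} (∂f_j/∂x_i - ∂f_i/∂x_j) dx_i ∧ dx_j.
  coefficient of dx ∧ dy: ∂f_2/∂x - ∂f_1/∂y = ∂(2*x*y + y^2 - 1)/∂x - ∂(x*(-x + y))/∂y = -x + 2*y
Assembling: d(omega) = (-x + 2*y) dx ∧ dy.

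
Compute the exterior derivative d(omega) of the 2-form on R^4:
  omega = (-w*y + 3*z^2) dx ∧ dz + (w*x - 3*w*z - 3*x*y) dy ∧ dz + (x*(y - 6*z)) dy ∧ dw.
d(omega) = (2*w - 3*y) dx ∧ dy ∧ dz + (-y) dx ∧ dz ∧ dw + (7*x - 3*z) dy ∧ dz ∧ dw + (y - 6*z) dx ∧ dy ∧ dw

For a 2-form omega = sum_{i<j} g_{ij} dx_i ∧ dx_j, the exterior derivative is
  d(omega) = sum_{i<j} d(g_{ij}) ∧ dx_i ∧ dx_j = sum_{i<j, k} (∂g_{ij}/∂x_k) dx_k ∧ dx_i ∧ dx_j.
Expand each term, using dx_k ∧ dx_i ∧ dx_j = sgn(permutation) dx_{(a)} ∧ dx_{(b)} ∧ dx_{(c)} with (a < b < c) sorted:
  d(-w*y + 3*z^2) includes (∂/∂y)(-w*y + 3*z^2) dy = (-w) dy, which multiplied by dx ∧ dz gives (w) dx ∧ dy ∧ dz
  d(-w*y + 3*z^2) includes (∂/∂w)(-w*y + 3*z^2) dw = (-y) dw, which multiplied by dx ∧ dz gives (-y) dx ∧ dz ∧ dw
  d(w*x - 3*w*z - 3*x*y) includes (∂/∂x)(w*x - 3*w*z - 3*x*y) dx = (w - 3*y) dx, which multiplied by dy ∧ dz gives (w - 3*y) dx ∧ dy ∧ dz
  d(w*x - 3*w*z - 3*x*y) includes (∂/∂w)(w*x - 3*w*z - 3*x*y) dw = (x - 3*z) dw, which multiplied by dy ∧ dz gives (x - 3*z) dy ∧ dz ∧ dw
  d(x*(y - 6*z)) includes (∂/∂x)(x*(y - 6*z)) dx = (y - 6*z) dx, which multiplied by dy ∧ dw gives (y - 6*z) dx ∧ dy ∧ dw
  d(x*(y - 6*z)) includes (∂/∂z)(x*(y - 6*z)) dz = (-6*x) dz, which multiplied by dy ∧ dw gives (6*x) dy ∧ dz ∧ dw
Collecting like 3-forms: d(omega) = (2*w - 3*y) dx ∧ dy ∧ dz + (-y) dx ∧ dz ∧ dw + (7*x - 3*z) dy ∧ dz ∧ dw + (y - 6*z) dx ∧ dy ∧ dw.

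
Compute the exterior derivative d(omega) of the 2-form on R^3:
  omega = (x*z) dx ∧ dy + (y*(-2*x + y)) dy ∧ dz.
d(omega) = (x - 2*y) dx ∧ dy ∧ dz

For a 2-form omega = sum_{i<j} g_{ij} dx_i ∧ dx_j, the exterior derivative is
  d(omega) = sum_{i<j} d(g_{ij}) ∧ dx_i ∧ dx_j = sum_{i<j, k} (∂g_{ij}/∂x_k) dx_k ∧ dx_i ∧ dx_j.
Expand each term, using dx_k ∧ dx_i ∧ dx_j = sgn(permutation) dx_{(a)} ∧ dx_{(b)} ∧ dx_{(c)} with (a < b < c) sorted:
  d(x*z) includes (∂/∂z)(x*z) dz = (x) dz, which multiplied by dx ∧ dy gives (x) dx ∧ dy ∧ dz
  d(y*(-2*x + y)) includes (∂/∂x)(y*(-2*x + y)) dx = (-2*y) dx, which multiplied by dy ∧ dz gives (-2*y) dx ∧ dy ∧ dz
Collecting like 3-forms: d(omega) = (x - 2*y) dx ∧ dy ∧ dz.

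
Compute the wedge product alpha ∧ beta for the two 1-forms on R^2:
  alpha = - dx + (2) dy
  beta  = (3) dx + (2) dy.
alpha ∧ beta = (-8) dx ∧ dy

Distribute the wedge, using dx_i ∧ dx_j = -dx_j ∧ dx_i and dx_i ∧ dx_i = 0. For each pair (i, j) with i < j, the coefficient of dx_i ∧ dx_j in alpha ∧ beta is (alpha_i * beta_j - alpha_j * beta_i). Collecting: alpha ∧ beta = (-8) dx ∧ dy.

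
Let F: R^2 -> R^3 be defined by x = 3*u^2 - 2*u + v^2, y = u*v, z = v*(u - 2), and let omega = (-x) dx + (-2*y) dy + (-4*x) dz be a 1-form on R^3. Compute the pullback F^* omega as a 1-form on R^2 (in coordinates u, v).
F^* omega = (-18*u^3 - 12*u^2*v + 18*u^2 - 8*u*v^2 + 8*u*v - 4*u - 4*v^3 + 2*v^2) du + (-12*u^3 - 8*u^2*v + 32*u^2 - 4*u*v^2 + 4*u*v - 16*u - 2*v^3 + 8*v^2) dv

Using F^*(f dg) = (f ∘ F) d(g ∘ F), substitute each coordinate x_i by F_i(u, v) in f_i, and replace dx_i by d F_i = (∂F_i/∂u) du + (∂F_i/∂v) dv.
  For the x component: f_1(F) = -3*u^2 + 2*u - v^2; d F_1 = (6*u - 2) du + (2*v) dv
  For the y component: f_2(F) = -2*u*v; d F_2 = (v) du + (u) dv
  For the z component: f_3(F) = -12*u^2 + 8*u - 4*v^2; d F_3 = (v) du + (u - 2) dv
Combining and collecting du, dv coefficients:
  coeff of du: -18*u^3 - 12*u^2*v + 18*u^2 - 8*u*v^2 + 8*u*v - 4*u - 4*v^3 + 2*v^2
  coeff of dv: -12*u^3 - 8*u^2*v + 32*u^2 - 4*u*v^2 + 4*u*v - 16*u - 2*v^3 + 8*v^2
F^* omega = (-18*u^3 - 12*u^2*v + 18*u^2 - 8*u*v^2 + 8*u*v - 4*u - 4*v^3 + 2*v^2) du + (-12*u^3 - 8*u^2*v + 32*u^2 - 4*u*v^2 + 4*u*v - 16*u - 2*v^3 + 8*v^2) dv.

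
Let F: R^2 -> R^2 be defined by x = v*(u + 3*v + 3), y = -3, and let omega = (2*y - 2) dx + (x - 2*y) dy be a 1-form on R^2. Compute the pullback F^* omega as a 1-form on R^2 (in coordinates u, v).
F^* omega = (-8*v) du + (-8*u - 48*v - 24) dv

Using F^*(f dg) = (f ∘ F) d(g ∘ F), substitute each coordinate x_i by F_i(u, v) in f_i, and replace dx_i by d F_i = (∂F_i/∂u) du + (∂F_i/∂v) dv.
  For the x component: f_1(F) = -8; d F_1 = (v) du + (u + 6*v + 3) dv
  For the y component: f_2(F) = u*v + 3*v^2 + 3*v + 6; d F_2 = (0) du + (0) dv
Combining and collecting du, dv coefficients:
  coeff of du: -8*v
  coeff of dv: -8*u - 48*v - 24
F^* omega = (-8*v) du + (-8*u - 48*v - 24) dv.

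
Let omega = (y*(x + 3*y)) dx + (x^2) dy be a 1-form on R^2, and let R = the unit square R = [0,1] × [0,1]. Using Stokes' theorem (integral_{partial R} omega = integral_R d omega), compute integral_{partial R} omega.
integral_(partial R) omega = -5/2

Stokes: integral_partial_R omega = integral_R d omega with d omega = (∂Q/∂x - ∂P/∂y) dx ∧ dy.
  ∂Q/∂x = 2*x
  ∂P/∂y = x + 6*y
  integrand = ∂Q/∂x - ∂P/∂y = x - 6*y.
Integrating over R: integral_0^1 integral_0^1 (x - 6*y) dx dy = -5/2.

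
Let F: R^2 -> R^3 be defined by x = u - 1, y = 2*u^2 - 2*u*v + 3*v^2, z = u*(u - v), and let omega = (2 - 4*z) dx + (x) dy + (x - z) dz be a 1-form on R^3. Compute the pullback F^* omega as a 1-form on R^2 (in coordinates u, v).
F^* omega = (-2*u^3 + 3*u^2*v + 2*u^2 - u*v^2 + u*v - 6*u + 3*v + 2) du + (u^3 - u^2*v - 3*u^2 + 6*u*v + 3*u - 6*v) dv

Using F^*(f dg) = (f ∘ F) d(g ∘ F), substitute each coordinate x_i by F_i(u, v) in f_i, and replace dx_i by d F_i = (∂F_i/∂u) du + (∂F_i/∂v) dv.
  For the x component: f_1(F) = -4*u^2 + 4*u*v + 2; d F_1 = (1) du + (0) dv
  For the y component: f_2(F) = u - 1; d F_2 = (4*u - 2*v) du + (-2*u + 6*v) dv
  For the z component: f_3(F) = -u^2 + u*v + u - 1; d F_3 = (2*u - v) du + (-u) dv
Combining and collecting du, dv coefficients:
  coeff of du: -2*u^3 + 3*u^2*v + 2*u^2 - u*v^2 + u*v - 6*u + 3*v + 2
  coeff of dv: u^3 - u^2*v - 3*u^2 + 6*u*v + 3*u - 6*v
F^* omega = (-2*u^3 + 3*u^2*v + 2*u^2 - u*v^2 + u*v - 6*u + 3*v + 2) du + (u^3 - u^2*v - 3*u^2 + 6*u*v + 3*u - 6*v) dv.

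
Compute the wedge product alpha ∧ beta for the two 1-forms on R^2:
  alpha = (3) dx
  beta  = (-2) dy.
alpha ∧ beta = (-6) dx ∧ dy

Distribute the wedge, using dx_i ∧ dx_j = -dx_j ∧ dx_i and dx_i ∧ dx_i = 0. For each pair (i, j) with i < j, the coefficient of dx_i ∧ dx_j in alpha ∧ beta is (alpha_i * beta_j - alpha_j * beta_i). Collecting: alpha ∧ beta = (-6) dx ∧ dy.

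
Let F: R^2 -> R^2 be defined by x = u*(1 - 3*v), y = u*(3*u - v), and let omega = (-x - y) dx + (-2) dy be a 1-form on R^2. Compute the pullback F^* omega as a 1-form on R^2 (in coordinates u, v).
F^* omega = (9*u^2*v - 3*u^2 - 12*u*v^2 + 7*u*v - 13*u + 2*v) du + (u*(9*u^2 - 12*u*v + 3*u + 2)) dv

Using F^*(f dg) = (f ∘ F) d(g ∘ F), substitute each coordinate x_i by F_i(u, v) in f_i, and replace dx_i by d F_i = (∂F_i/∂u) du + (∂F_i/∂v) dv.
  For the x component: f_1(F) = u*(-3*u + 4*v - 1); d F_1 = (1 - 3*v) du + (-3*u) dv
  For the y component: f_2(F) = -2; d F_2 = (6*u - v) du + (-u) dv
Combining and collecting du, dv coefficients:
  coeff of du: 9*u^2*v - 3*u^2 - 12*u*v^2 + 7*u*v - 13*u + 2*v
  coeff of dv: u*(9*u^2 - 12*u*v + 3*u + 2)
F^* omega = (9*u^2*v - 3*u^2 - 12*u*v^2 + 7*u*v - 13*u + 2*v) du + (u*(9*u^2 - 12*u*v + 3*u + 2)) dv.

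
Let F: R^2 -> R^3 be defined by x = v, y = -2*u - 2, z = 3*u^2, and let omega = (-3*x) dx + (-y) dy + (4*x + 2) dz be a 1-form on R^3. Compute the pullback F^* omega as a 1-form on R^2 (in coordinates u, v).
F^* omega = (24*u*v + 8*u - 4) du + (-3*v) dv

Using F^*(f dg) = (f ∘ F) d(g ∘ F), substitute each coordinate x_i by F_i(u, v) in f_i, and replace dx_i by d F_i = (∂F_i/∂u) du + (∂F_i/∂v) dv.
  For the x component: f_1(F) = -3*v; d F_1 = (0) du + (1) dv
  For the y component: f_2(F) = 2*u + 2; d F_2 = (-2) du + (0) dv
  For the z component: f_3(F) = 4*v + 2; d F_3 = (6*u) du + (0) dv
Combining and collecting du, dv coefficients:
  coeff of du: 24*u*v + 8*u - 4
  coeff of dv: -3*v
F^* omega = (24*u*v + 8*u - 4) du + (-3*v) dv.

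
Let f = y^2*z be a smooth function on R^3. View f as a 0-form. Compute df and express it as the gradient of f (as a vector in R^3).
df = (0) dx + (2*y*z) dy + (y^2) dz; grad f = (0, 2*y*z, y^2)

For a 0-form f, d f = (∂f/∂x) dx + (∂f/∂y) dy + (∂f/∂z) dz. The components of the vector representation are exactly the entries of grad f in Cartesian coordinates:
  ∂f/∂x = 0
  ∂f/∂y = 2*y*z
  ∂f/∂z = y^2.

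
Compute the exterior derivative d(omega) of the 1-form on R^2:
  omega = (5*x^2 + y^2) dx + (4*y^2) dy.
d(omega) = (-2*y) dx ∧ dy

For a 1-form omega = sum_i f_i dx_i, the exterior derivative is
  d(omega) = sum_{i < j} (∂f_j/∂x_i - ∂f_i/∂x_j) dx_i ∧ dx_j.
  coefficient of dx ∧ dy: ∂f_2/∂x - ∂f_1/∂y = ∂(4*y^2)/∂x - ∂(5*x^2 + y^2)/∂y = -2*y
Assembling: d(omega) = (-2*y) dx ∧ dy.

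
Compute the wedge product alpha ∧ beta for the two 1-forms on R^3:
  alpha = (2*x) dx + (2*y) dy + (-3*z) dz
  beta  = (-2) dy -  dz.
alpha ∧ beta = (-4*x) dx ∧ dy + (-2*x) dx ∧ dz + (-2*y - 6*z) dy ∧ dz

Distribute the wedge, using dx_i ∧ dx_j = -dx_j ∧ dx_i and dx_i ∧ dx_i = 0. For each pair (i, j) with i < j, the coefficient of dx_i ∧ dx_j in alpha ∧ beta is (alpha_i * beta_j - alpha_j * beta_i). Collecting: alpha ∧ beta = (-4*x) dx ∧ dy + (-2*x) dx ∧ dz + (-2*y - 6*z) dy ∧ dz.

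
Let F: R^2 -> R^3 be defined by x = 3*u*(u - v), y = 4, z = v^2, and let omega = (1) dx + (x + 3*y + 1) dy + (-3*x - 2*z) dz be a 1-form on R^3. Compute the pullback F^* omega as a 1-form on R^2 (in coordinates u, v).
F^* omega = (6*u - 3*v) du + (-18*u^2*v + 18*u*v^2 - 3*u - 4*v^3) dv

Using F^*(f dg) = (f ∘ F) d(g ∘ F), substitute each coordinate x_i by F_i(u, v) in f_i, and replace dx_i by d F_i = (∂F_i/∂u) du + (∂F_i/∂v) dv.
  For the x component: f_1(F) = 1; d F_1 = (6*u - 3*v) du + (-3*u) dv
  For the y component: f_2(F) = 3*u^2 - 3*u*v + 13; d F_2 = (0) du + (0) dv
  For the z component: f_3(F) = -9*u^2 + 9*u*v - 2*v^2; d F_3 = (0) du + (2*v) dv
Combining and collecting du, dv coefficients:
  coeff of du: 6*u - 3*v
  coeff of dv: -18*u^2*v + 18*u*v^2 - 3*u - 4*v^3
F^* omega = (6*u - 3*v) du + (-18*u^2*v + 18*u*v^2 - 3*u - 4*v^3) dv.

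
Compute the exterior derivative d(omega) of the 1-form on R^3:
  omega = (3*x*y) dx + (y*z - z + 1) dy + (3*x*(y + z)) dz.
d(omega) = (-3*x) dx ∧ dy + (3*y + 3*z) dx ∧ dz + (3*x - y + 1) dy ∧ dz

For a 1-form omega = sum_i f_i dx_i, the exterior derivative is
  d(omega) = sum_{i < j} (∂f_j/∂x_i - ∂f_i/∂x_j) dx_i ∧ dx_j.
  coefficient of dx ∧ dy: ∂f_2/∂x - ∂f_1/∂y = ∂(y*z - z + 1)/∂x - ∂(3*x*y)/∂y = -3*x
  coefficient of dx ∧ dz: ∂f_3/∂x - ∂f_1/∂z = ∂(3*x*(y + z))/∂x - ∂(3*x*y)/∂z = 3*y + 3*z
  coefficient of dy ∧ dz: ∂f_3/∂y - ∂f_2/∂z = ∂(3*x*(y + z))/∂y - ∂(y*z - z + 1)/∂z = 3*x - y + 1
Assembling: d(omega) = (-3*x) dx ∧ dy + (3*y + 3*z) dx ∧ dz + (3*x - y + 1) dy ∧ dz.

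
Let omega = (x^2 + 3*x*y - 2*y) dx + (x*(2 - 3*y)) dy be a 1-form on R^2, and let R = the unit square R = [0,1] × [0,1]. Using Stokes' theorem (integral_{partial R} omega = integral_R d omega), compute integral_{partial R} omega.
integral_(partial R) omega = 1

Stokes: integral_partial_R omega = integral_R d omega with d omega = (∂Q/∂x - ∂P/∂y) dx ∧ dy.
  ∂Q/∂x = 2 - 3*y
  ∂P/∂y = 3*x - 2
  integrand = ∂Q/∂x - ∂P/∂y = -3*x - 3*y + 4.
Integrating over R: integral_0^1 integral_0^1 (-3*x - 3*y + 4) dx dy = 1.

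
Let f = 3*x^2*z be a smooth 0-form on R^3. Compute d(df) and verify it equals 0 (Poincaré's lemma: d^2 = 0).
d(df) = 0

Step 1: df = sum_i (∂f/∂x_i) dx_i = (6*x*z) dx + (0) dy + (3*x^2) dz.
Step 2: Apply d again. Using the 1-form formula, the coefficient of dx ∧ dy in d(df) is ∂^2 f/∂x ∂y - ∂^2 f/∂y ∂x = (0) - (0) = 0 (equality of mixed partials for smooth f).
Similarly for dx ∧ dz and dy ∧ dz — all coefficients vanish. So d(df) = 0.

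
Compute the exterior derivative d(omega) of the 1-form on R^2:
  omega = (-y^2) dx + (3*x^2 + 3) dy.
d(omega) = (6*x + 2*y) dx ∧ dy

For a 1-form omega = sum_i f_i dx_i, the exterior derivative is
  d(omega) = sum_{i < j} (∂f_j/∂x_i - ∂f_i/∂x_j) dx_i ∧ dx_j.
  coefficient of dx ∧ dy: ∂f_2/∂x - ∂f_1/∂y = ∂(3*x^2 + 3)/∂x - ∂(-y^2)/∂y = 6*x + 2*y
Assembling: d(omega) = (6*x + 2*y) dx ∧ dy.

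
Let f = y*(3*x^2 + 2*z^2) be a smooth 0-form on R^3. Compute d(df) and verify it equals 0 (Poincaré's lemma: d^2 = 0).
d(df) = 0

Step 1: df = sum_i (∂f/∂x_i) dx_i = (6*x*y) dx + (3*x^2 + 2*z^2) dy + (4*y*z) dz.
Step 2: Apply d again. Using the 1-form formula, the coefficient of dx ∧ dy in d(df) is ∂^2 f/∂x ∂y - ∂^2 f/∂y ∂x = (6*x) - (6*x) = 0 (equality of mixed partials for smooth f).
Similarly for dx ∧ dz and dy ∧ dz — all coefficients vanish. So d(df) = 0.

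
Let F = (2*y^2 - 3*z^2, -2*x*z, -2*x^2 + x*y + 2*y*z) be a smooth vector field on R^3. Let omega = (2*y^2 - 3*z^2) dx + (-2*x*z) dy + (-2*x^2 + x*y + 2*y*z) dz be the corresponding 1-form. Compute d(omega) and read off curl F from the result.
d(omega) = (3*x + 2*z) dy ∧ dz + (4*x - y - 6*z) dz ∧ dx + (-4*y - 2*z) dx ∧ dy; curl F = (3*x + 2*z, 4*x - y - 6*z, -4*y - 2*z)

d omega = sum_{i<j} (∂f_j/∂x_i - ∂f_i/∂x_j) dx_i ∧ dx_j. Under the identification (dy ∧ dz, dz ∧ dx, dx ∧ dy) ↔ (e_x, e_y, e_z), the coefficients are exactly the components of curl F. Compute:
  ∂R/∂y - ∂Q/∂z = (x + 2*z) - (-2*x) = 3*x + 2*z
  ∂P/∂z - ∂R/∂x = (-6*z) - (-4*x + y) = 4*x - y - 6*z
  ∂Q/∂x - ∂P/∂y = (-2*z) - (4*y) = -4*y - 2*z.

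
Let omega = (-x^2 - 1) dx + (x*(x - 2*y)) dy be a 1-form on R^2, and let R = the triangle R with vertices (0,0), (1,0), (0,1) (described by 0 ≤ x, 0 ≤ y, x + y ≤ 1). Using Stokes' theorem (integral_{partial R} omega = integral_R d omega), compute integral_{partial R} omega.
integral_(partial R) omega = 0

Stokes: integral_partial_R omega = integral_R d omega with d omega = (∂Q/∂x - ∂P/∂y) dx ∧ dy.
  ∂Q/∂x = 2*x - 2*y
  ∂P/∂y = 0
  integrand = ∂Q/∂x - ∂P/∂y = 2*x - 2*y.
Integrating over R: integral_0^1 integral_0^{1-x} (2*x - 2*y) dy dx = 0.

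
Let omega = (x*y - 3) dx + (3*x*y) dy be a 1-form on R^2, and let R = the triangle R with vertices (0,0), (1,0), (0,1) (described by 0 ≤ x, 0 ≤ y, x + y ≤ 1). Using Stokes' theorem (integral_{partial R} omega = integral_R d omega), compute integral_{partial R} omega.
integral_(partial R) omega = 1/3

Stokes: integral_partial_R omega = integral_R d omega with d omega = (∂Q/∂x - ∂P/∂y) dx ∧ dy.
  ∂Q/∂x = 3*y
  ∂P/∂y = x
  integrand = ∂Q/∂x - ∂P/∂y = -x + 3*y.
Integrating over R: integral_0^1 integral_0^{1-x} (-x + 3*y) dy dx = 1/3.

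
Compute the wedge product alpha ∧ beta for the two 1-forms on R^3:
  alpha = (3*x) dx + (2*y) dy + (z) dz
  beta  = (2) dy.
alpha ∧ beta = (6*x) dx ∧ dy + (-2*z) dy ∧ dz

Distribute the wedge, using dx_i ∧ dx_j = -dx_j ∧ dx_i and dx_i ∧ dx_i = 0. For each pair (i, j) with i < j, the coefficient of dx_i ∧ dx_j in alpha ∧ beta is (alpha_i * beta_j - alpha_j * beta_i). Collecting: alpha ∧ beta = (6*x) dx ∧ dy + (-2*z) dy ∧ dz.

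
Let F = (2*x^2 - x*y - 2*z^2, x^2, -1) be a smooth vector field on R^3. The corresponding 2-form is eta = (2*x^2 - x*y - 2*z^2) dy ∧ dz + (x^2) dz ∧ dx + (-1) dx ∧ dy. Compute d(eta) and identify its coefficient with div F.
d(eta) = (4*x - y) dx ∧ dy ∧ dz; div F = 4*x - y

For a 2-form in R^3 of the form above, applying d gives a 3-form with coefficient ∂P/∂x + ∂Q/∂y + ∂R/∂z:
  ∂P/∂x = 4*x - y
  ∂Q/∂y = 0
  ∂R/∂z = 0
Sum = 4*x - y, which is exactly div F.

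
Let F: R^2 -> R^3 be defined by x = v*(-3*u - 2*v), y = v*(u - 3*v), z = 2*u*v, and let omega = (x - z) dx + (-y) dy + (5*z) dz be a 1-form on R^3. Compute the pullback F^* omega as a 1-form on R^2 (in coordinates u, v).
F^* omega = (v^2*(34*u + 9*v)) du + (v*(34*u^2 + 35*u*v - 10*v^2)) dv

Using F^*(f dg) = (f ∘ F) d(g ∘ F), substitute each coordinate x_i by F_i(u, v) in f_i, and replace dx_i by d F_i = (∂F_i/∂u) du + (∂F_i/∂v) dv.
  For the x component: f_1(F) = v*(-5*u - 2*v); d F_1 = (-3*v) du + (-3*u - 4*v) dv
  For the y component: f_2(F) = v*(-u + 3*v); d F_2 = (v) du + (u - 6*v) dv
  For the z component: f_3(F) = 10*u*v; d F_3 = (2*v) du + (2*u) dv
Combining and collecting du, dv coefficients:
  coeff of du: v^2*(34*u + 9*v)
  coeff of dv: v*(34*u^2 + 35*u*v - 10*v^2)
F^* omega = (v^2*(34*u + 9*v)) du + (v*(34*u^2 + 35*u*v - 10*v^2)) dv.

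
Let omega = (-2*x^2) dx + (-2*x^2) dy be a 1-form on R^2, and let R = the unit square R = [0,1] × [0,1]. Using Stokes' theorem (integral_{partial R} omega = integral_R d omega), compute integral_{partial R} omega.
integral_(partial R) omega = -2

Stokes: integral_partial_R omega = integral_R d omega with d omega = (∂Q/∂x - ∂P/∂y) dx ∧ dy.
  ∂Q/∂x = -4*x
  ∂P/∂y = 0
  integrand = ∂Q/∂x - ∂P/∂y = -4*x.
Integrating over R: integral_0^1 integral_0^1 (-4*x) dx dy = -2.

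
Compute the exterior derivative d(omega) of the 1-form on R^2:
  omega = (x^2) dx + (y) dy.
d(omega) = 0

For a 1-form omega = sum_i f_i dx_i, the exterior derivative is
  d(omega) = sum_{i < j} (∂f_j/∂x_i - ∂f_i/∂x_j) dx_i ∧ dx_j.

Assembling: d(omega) = 0.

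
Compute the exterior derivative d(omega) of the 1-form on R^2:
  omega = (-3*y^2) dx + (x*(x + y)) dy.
d(omega) = (2*x + 7*y) dx ∧ dy

For a 1-form omega = sum_i f_i dx_i, the exterior derivative is
  d(omega) = sum_{i < j} (∂f_j/∂x_i - ∂f_i/∂x_j) dx_i ∧ dx_j.
  coefficient of dx ∧ dy: ∂f_2/∂x - ∂f_1/∂y = ∂(x*(x + y))/∂x - ∂(-3*y^2)/∂y = 2*x + 7*y
Assembling: d(omega) = (2*x + 7*y) dx ∧ dy.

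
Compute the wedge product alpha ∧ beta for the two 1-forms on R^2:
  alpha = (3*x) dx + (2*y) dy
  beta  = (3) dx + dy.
alpha ∧ beta = (3*x - 6*y) dx ∧ dy

Distribute the wedge, using dx_i ∧ dx_j = -dx_j ∧ dx_i and dx_i ∧ dx_i = 0. For each pair (i, j) with i < j, the coefficient of dx_i ∧ dx_j in alpha ∧ beta is (alpha_i * beta_j - alpha_j * beta_i). Collecting: alpha ∧ beta = (3*x - 6*y) dx ∧ dy.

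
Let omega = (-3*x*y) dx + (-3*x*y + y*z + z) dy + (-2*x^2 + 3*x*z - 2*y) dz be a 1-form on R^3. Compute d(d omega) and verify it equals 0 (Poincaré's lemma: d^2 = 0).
d(d omega) = 0

Step 1: d omega = sum_{i<j} (∂f_j/∂x_i - ∂f_i/∂x_j) dx_i ∧ dx_j:
  coeff of dx ∧ dy: 3*x - 3*y
  coeff of dx ∧ dz: -4*x + 3*z
  coeff of dy ∧ dz: -y - 3
Step 2: Apply d again to each 2-form coefficient. The only possible 3-form in R^3 is dx ∧ dy ∧ dz, with coefficient
  ∂(coeff of dy∧dz)/∂x - ∂(coeff of dx∧dz)/∂y + ∂(coeff of dx∧dy)/∂z
  = ∂/∂x (-y - 3) - ∂/∂y (-4*x + 3*z) + ∂/∂z (3*x - 3*y).
Each of these terms simplifies to sums of mixed partials that cancel in pairs. The result is 0 (by equality of mixed partials for smooth functions — Schwarz / Clairaut).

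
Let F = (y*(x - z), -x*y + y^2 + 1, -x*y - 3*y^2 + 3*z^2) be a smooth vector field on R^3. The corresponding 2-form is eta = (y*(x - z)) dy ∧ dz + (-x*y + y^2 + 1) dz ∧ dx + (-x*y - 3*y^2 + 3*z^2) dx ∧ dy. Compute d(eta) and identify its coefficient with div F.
d(eta) = (-x + 3*y + 6*z) dx ∧ dy ∧ dz; div F = -x + 3*y + 6*z

For a 2-form in R^3 of the form above, applying d gives a 3-form with coefficient ∂P/∂x + ∂Q/∂y + ∂R/∂z:
  ∂P/∂x = y
  ∂Q/∂y = -x + 2*y
  ∂R/∂z = 6*z
Sum = -x + 3*y + 6*z, which is exactly div F.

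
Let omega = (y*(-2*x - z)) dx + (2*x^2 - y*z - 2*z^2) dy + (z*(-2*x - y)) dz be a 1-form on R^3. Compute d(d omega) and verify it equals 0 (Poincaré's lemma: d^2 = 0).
d(d omega) = 0

Step 1: d omega = sum_{i<j} (∂f_j/∂x_i - ∂f_i/∂x_j) dx_i ∧ dx_j:
  coeff of dx ∧ dy: 6*x + z
  coeff of dx ∧ dz: y - 2*z
  coeff of dy ∧ dz: y + 3*z
Step 2: Apply d again to each 2-form coefficient. The only possible 3-form in R^3 is dx ∧ dy ∧ dz, with coefficient
  ∂(coeff of dy∧dz)/∂x - ∂(coeff of dx∧dz)/∂y + ∂(coeff of dx∧dy)/∂z
  = ∂/∂x (y + 3*z) - ∂/∂y (y - 2*z) + ∂/∂z (6*x + z).
Each of these terms simplifies to sums of mixed partials that cancel in pairs. The result is 0 (by equality of mixed partials for smooth functions — Schwarz / Clairaut).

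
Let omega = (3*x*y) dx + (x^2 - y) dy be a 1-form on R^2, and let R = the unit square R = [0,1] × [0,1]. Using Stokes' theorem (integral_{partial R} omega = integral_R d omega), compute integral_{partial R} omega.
integral_(partial R) omega = -1/2

Stokes: integral_partial_R omega = integral_R d omega with d omega = (∂Q/∂x - ∂P/∂y) dx ∧ dy.
  ∂Q/∂x = 2*x
  ∂P/∂y = 3*x
  integrand = ∂Q/∂x - ∂P/∂y = -x.
Integrating over R: integral_0^1 integral_0^1 (-x) dx dy = -1/2.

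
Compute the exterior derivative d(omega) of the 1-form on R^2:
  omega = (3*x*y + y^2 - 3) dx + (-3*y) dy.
d(omega) = (-3*x - 2*y) dx ∧ dy

For a 1-form omega = sum_i f_i dx_i, the exterior derivative is
  d(omega) = sum_{i < j} (∂f_j/∂x_i - ∂f_i/∂x_j) dx_i ∧ dx_j.
  coefficient of dx ∧ dy: ∂f_2/∂x - ∂f_1/∂y = ∂(-3*y)/∂x - ∂(3*x*y + y^2 - 3)/∂y = -3*x - 2*y
Assembling: d(omega) = (-3*x - 2*y) dx ∧ dy.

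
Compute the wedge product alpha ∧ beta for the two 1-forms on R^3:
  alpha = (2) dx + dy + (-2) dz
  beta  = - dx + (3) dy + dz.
alpha ∧ beta = (7) dx ∧ dy + (7) dy ∧ dz

Distribute the wedge, using dx_i ∧ dx_j = -dx_j ∧ dx_i and dx_i ∧ dx_i = 0. For each pair (i, j) with i < j, the coefficient of dx_i ∧ dx_j in alpha ∧ beta is (alpha_i * beta_j - alpha_j * beta_i). Collecting: alpha ∧ beta = (7) dx ∧ dy + (7) dy ∧ dz.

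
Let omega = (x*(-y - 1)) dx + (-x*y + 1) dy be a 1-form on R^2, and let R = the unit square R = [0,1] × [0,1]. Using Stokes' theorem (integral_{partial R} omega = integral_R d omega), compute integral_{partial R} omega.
integral_(partial R) omega = 0

Stokes: integral_partial_R omega = integral_R d omega with d omega = (∂Q/∂x - ∂P/∂y) dx ∧ dy.
  ∂Q/∂x = -y
  ∂P/∂y = -x
  integrand = ∂Q/∂x - ∂P/∂y = x - y.
Integrating over R: integral_0^1 integral_0^1 (x - y) dx dy = 0.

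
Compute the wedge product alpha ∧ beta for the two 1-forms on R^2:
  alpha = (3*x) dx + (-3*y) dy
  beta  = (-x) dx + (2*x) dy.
alpha ∧ beta = (3*x*(2*x - y)) dx ∧ dy

Distribute the wedge, using dx_i ∧ dx_j = -dx_j ∧ dx_i and dx_i ∧ dx_i = 0. For each pair (i, j) with i < j, the coefficient of dx_i ∧ dx_j in alpha ∧ beta is (alpha_i * beta_j - alpha_j * beta_i). Collecting: alpha ∧ beta = (3*x*(2*x - y)) dx ∧ dy.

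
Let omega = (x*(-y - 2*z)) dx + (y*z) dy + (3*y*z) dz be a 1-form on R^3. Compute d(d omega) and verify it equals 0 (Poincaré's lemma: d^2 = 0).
d(d omega) = 0

Step 1: d omega = sum_{i<j} (∂f_j/∂x_i - ∂f_i/∂x_j) dx_i ∧ dx_j:
  coeff of dx ∧ dy: x
  coeff of dx ∧ dz: 2*x
  coeff of dy ∧ dz: -y + 3*z
Step 2: Apply d again to each 2-form coefficient. The only possible 3-form in R^3 is dx ∧ dy ∧ dz, with coefficient
  ∂(coeff of dy∧dz)/∂x - ∂(coeff of dx∧dz)/∂y + ∂(coeff of dx∧dy)/∂z
  = ∂/∂x (-y + 3*z) - ∂/∂y (2*x) + ∂/∂z (x).
Each of these terms simplifies to sums of mixed partials that cancel in pairs. The result is 0 (by equality of mixed partials for smooth functions — Schwarz / Clairaut).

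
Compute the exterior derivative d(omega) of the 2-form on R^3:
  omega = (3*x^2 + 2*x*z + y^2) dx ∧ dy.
d(omega) = (2*x) dx ∧ dy ∧ dz

For a 2-form omega = sum_{i<j} g_{ij} dx_i ∧ dx_j, the exterior derivative is
  d(omega) = sum_{i<j} d(g_{ij}) ∧ dx_i ∧ dx_j = sum_{i<j, k} (∂g_{ij}/∂x_k) dx_k ∧ dx_i ∧ dx_j.
Expand each term, using dx_k ∧ dx_i ∧ dx_j = sgn(permutation) dx_{(a)} ∧ dx_{(b)} ∧ dx_{(c)} with (a < b < c) sorted:
  d(3*x^2 + 2*x*z + y^2) includes (∂/∂z)(3*x^2 + 2*x*z + y^2) dz = (2*x) dz, which multiplied by dx ∧ dy gives (2*x) dx ∧ dy ∧ dz
Collecting like 3-forms: d(omega) = (2*x) dx ∧ dy ∧ dz.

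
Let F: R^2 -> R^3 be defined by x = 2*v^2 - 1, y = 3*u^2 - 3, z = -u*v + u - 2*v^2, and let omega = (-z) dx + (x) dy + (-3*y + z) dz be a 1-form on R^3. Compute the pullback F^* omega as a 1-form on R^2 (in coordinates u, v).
F^* omega = (9*u^2*v - 9*u^2 + 13*u*v^2 - 2*u*v - 5*u + 2*v^3 - 2*v^2 - 9*v + 9) du + (9*u^3 + 37*u^2*v - u^2 + 10*u*v^2 - 8*u*v - 9*u + 16*v^3 - 36*v) dv

Using F^*(f dg) = (f ∘ F) d(g ∘ F), substitute each coordinate x_i by F_i(u, v) in f_i, and replace dx_i by d F_i = (∂F_i/∂u) du + (∂F_i/∂v) dv.
  For the x component: f_1(F) = u*v - u + 2*v^2; d F_1 = (0) du + (4*v) dv
  For the y component: f_2(F) = 2*v^2 - 1; d F_2 = (6*u) du + (0) dv
  For the z component: f_3(F) = -9*u^2 - u*v + u - 2*v^2 + 9; d F_3 = (1 - v) du + (-u - 4*v) dv
Combining and collecting du, dv coefficients:
  coeff of du: 9*u^2*v - 9*u^2 + 13*u*v^2 - 2*u*v - 5*u + 2*v^3 - 2*v^2 - 9*v + 9
  coeff of dv: 9*u^3 + 37*u^2*v - u^2 + 10*u*v^2 - 8*u*v - 9*u + 16*v^3 - 36*v
F^* omega = (9*u^2*v - 9*u^2 + 13*u*v^2 - 2*u*v - 5*u + 2*v^3 - 2*v^2 - 9*v + 9) du + (9*u^3 + 37*u^2*v - u^2 + 10*u*v^2 - 8*u*v - 9*u + 16*v^3 - 36*v) dv.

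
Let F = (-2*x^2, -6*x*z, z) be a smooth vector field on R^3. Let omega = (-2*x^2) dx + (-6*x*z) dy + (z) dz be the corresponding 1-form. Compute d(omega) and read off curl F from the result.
d(omega) = (6*x) dy ∧ dz + (0) dz ∧ dx + (-6*z) dx ∧ dy; curl F = (6*x, 0, -6*z)

d omega = sum_{i<j} (∂f_j/∂x_i - ∂f_i/∂x_j) dx_i ∧ dx_j. Under the identification (dy ∧ dz, dz ∧ dx, dx ∧ dy) ↔ (e_x, e_y, e_z), the coefficients are exactly the components of curl F. Compute:
  ∂R/∂y - ∂Q/∂z = (0) - (-6*x) = 6*x
  ∂P/∂z - ∂R/∂x = (0) - (0) = 0
  ∂Q/∂x - ∂P/∂y = (-6*z) - (0) = -6*z.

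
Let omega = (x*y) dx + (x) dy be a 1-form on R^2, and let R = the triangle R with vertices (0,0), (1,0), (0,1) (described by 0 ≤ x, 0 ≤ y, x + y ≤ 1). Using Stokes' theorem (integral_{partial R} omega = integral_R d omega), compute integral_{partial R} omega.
integral_(partial R) omega = 1/3

Stokes: integral_partial_R omega = integral_R d omega with d omega = (∂Q/∂x - ∂P/∂y) dx ∧ dy.
  ∂Q/∂x = 1
  ∂P/∂y = x
  integrand = ∂Q/∂x - ∂P/∂y = 1 - x.
Integrating over R: integral_0^1 integral_0^{1-x} (1 - x) dy dx = 1/3.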